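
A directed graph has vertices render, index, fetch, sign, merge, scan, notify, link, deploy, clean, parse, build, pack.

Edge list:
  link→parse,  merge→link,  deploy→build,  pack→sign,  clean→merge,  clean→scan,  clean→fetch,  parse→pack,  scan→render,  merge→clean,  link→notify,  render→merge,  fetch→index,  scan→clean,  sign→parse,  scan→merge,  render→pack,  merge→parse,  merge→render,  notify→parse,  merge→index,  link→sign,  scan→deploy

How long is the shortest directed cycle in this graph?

For each vertex v, BFS finds the shortest path from v back to v.
The shortest such closed walk is scan → clean → scan, length 2.

2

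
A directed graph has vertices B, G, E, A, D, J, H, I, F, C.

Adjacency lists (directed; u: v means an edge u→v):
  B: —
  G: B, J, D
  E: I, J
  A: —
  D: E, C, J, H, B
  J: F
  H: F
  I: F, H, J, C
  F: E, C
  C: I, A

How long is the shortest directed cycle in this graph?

2

For each vertex v, BFS finds the shortest path from v back to v.
The shortest such closed walk is C → I → C, length 2.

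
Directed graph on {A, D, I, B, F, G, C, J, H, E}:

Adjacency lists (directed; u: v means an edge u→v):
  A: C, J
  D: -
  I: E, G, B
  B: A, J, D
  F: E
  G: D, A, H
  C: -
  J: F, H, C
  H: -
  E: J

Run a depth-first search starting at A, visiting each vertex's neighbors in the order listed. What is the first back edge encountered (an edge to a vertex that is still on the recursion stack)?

DFS from A (visiting each vertex's neighbors in the order listed); mark gray on enter, black on exit:
A gray
  C gray
  C black
  J gray
    F gray
      E gray
        E→J: J is gray → back edge
First back edge: E → J.

E->J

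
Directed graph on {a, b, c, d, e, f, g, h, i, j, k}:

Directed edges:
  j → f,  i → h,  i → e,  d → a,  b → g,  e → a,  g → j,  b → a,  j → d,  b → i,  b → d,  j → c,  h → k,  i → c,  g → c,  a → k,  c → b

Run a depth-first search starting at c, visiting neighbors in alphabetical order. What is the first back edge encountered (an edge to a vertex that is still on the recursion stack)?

DFS from c (visiting neighbors in alphabetical order); mark gray on enter, black on exit:
c gray
  b gray
    a gray
      k gray
      k black
    a black
    d gray
      d→a: a black — skip
    d black
    g gray
      g→c: c is gray → back edge
First back edge: g → c.

g→c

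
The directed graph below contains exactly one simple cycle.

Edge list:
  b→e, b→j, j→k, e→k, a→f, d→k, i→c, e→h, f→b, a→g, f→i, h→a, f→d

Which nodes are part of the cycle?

DFS with gray/black marking from a:
a gray
  g gray
  g black
  f gray
    i gray
      c gray
      c black
    i black
    b gray
      j gray
        k gray
        k black
      j black
      e gray
        e→k: k black — skip
        h gray
          h→a: a is gray → back edge
Back edge closes the cycle a → f → b → e → h → a; its vertices are {a, b, e, f, h}.

a, b, e, f, h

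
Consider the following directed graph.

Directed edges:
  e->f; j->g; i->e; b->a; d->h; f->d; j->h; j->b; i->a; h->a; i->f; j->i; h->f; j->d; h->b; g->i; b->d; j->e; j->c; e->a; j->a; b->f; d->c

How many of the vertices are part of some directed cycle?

A vertex is on a directed cycle iff it belongs to a strongly connected component of size ≥ 2 (or has a self-loop).
The vertices on cycles are {b, d, f, h} — 4 in total.

4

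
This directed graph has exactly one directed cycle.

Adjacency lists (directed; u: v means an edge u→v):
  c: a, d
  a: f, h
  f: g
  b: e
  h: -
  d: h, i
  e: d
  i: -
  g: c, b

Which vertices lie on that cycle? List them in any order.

a, c, f, g

DFS with gray/black marking from f:
f gray
  g gray
    c gray
      a gray
        a→f: f is gray → back edge
Back edge closes the cycle f → g → c → a → f; its vertices are {a, c, f, g}.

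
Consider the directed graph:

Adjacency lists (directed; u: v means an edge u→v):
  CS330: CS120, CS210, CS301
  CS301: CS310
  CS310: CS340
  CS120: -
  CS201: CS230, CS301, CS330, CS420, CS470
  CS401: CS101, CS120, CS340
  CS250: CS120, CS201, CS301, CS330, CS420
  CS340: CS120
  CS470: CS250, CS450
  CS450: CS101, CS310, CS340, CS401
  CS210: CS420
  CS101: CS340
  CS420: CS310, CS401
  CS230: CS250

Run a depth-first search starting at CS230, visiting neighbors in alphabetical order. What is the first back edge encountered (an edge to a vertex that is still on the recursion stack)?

CS201->CS230

DFS from CS230 (visiting neighbors in alphabetical order); mark gray on enter, black on exit:
CS230 gray
  CS250 gray
    CS120 gray
    CS120 black
    CS201 gray
      CS201→CS230: CS230 is gray → back edge
First back edge: CS201 → CS230.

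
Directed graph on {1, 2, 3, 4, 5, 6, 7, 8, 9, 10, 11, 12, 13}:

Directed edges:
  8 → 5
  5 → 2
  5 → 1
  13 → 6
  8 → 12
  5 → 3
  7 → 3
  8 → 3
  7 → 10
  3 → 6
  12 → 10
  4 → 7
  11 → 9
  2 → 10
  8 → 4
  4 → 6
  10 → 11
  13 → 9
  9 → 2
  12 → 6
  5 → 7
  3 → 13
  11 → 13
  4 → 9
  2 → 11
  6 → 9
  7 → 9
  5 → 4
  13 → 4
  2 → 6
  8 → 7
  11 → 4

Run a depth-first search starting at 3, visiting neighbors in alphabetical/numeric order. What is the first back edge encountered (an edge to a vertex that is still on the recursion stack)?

DFS from 3 (visiting neighbors in alphabetical/numeric order); mark gray on enter, black on exit:
3 gray
  6 gray
    9 gray
      2 gray
        2→6: 6 is gray → back edge
First back edge: 2 → 6.

2->6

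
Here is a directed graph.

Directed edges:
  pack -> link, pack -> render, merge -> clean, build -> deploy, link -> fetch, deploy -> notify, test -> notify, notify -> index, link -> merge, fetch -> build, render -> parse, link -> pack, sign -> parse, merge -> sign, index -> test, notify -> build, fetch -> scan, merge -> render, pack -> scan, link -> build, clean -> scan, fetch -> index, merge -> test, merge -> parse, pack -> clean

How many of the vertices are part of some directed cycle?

7

A vertex is on a directed cycle iff it belongs to a strongly connected component of size ≥ 2 (or has a self-loop).
The vertices on cycles are {link, pack, test, build, index, deploy, notify} — 7 in total.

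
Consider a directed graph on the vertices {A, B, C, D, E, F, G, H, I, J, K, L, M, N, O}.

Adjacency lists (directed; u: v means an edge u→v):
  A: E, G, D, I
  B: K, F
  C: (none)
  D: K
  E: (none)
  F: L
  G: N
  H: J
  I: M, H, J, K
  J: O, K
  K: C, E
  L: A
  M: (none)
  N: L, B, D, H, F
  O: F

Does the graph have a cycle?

Yes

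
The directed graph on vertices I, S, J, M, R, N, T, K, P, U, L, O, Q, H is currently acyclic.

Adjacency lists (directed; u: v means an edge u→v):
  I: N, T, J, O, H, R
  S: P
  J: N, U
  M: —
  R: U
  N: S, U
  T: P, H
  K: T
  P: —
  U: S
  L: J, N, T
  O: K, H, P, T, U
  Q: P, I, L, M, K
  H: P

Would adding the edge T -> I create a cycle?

Yes

Adding T→I creates a cycle iff I can already reach T.
Path from I: I → T.
So I → … → T → I is a cycle.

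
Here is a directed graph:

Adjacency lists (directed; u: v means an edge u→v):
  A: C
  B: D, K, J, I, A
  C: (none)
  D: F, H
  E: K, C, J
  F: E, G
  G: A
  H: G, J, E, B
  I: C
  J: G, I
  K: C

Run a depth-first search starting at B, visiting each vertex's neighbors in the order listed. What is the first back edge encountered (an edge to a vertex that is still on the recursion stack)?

H->B

DFS from B (visiting each vertex's neighbors in the order listed); mark gray on enter, black on exit:
B gray
  D gray
    F gray
      E gray
        K gray
          C gray
          C black
        K black
        E→C: C black — skip
        J gray
          G gray
            A gray
              A→C: C black — skip
            A black
          G black
          I gray
            I→C: C black — skip
          I black
        J black
      E black
      F→G: G black — skip
    F black
    H gray
      H→G: G black — skip
      H→J: J black — skip
      H→E: E black — skip
      H→B: B is gray → back edge
First back edge: H → B.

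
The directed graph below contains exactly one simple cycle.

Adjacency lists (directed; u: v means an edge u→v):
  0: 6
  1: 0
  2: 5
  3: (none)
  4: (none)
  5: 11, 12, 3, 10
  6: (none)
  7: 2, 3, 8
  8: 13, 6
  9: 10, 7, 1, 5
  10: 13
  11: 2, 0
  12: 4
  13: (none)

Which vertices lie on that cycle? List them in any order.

2, 5, 11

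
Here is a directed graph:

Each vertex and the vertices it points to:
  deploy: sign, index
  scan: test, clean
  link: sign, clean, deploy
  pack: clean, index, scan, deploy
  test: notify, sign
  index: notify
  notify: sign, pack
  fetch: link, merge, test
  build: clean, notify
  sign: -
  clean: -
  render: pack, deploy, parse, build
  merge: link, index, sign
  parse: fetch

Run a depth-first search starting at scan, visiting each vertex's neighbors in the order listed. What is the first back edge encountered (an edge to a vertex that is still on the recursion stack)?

index->notify

DFS from scan (visiting each vertex's neighbors in the order listed); mark gray on enter, black on exit:
scan gray
  test gray
    notify gray
      sign gray
      sign black
      pack gray
        clean gray
        clean black
        index gray
          index→notify: notify is gray → back edge
First back edge: index → notify.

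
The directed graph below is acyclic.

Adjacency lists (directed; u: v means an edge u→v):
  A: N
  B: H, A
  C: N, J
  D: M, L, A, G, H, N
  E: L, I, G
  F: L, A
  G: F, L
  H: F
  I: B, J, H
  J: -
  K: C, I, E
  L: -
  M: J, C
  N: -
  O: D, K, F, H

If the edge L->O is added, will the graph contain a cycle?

Yes

Adding L→O creates a cycle iff O can already reach L.
Path from O: O → D → L.
So O → … → L → O is a cycle.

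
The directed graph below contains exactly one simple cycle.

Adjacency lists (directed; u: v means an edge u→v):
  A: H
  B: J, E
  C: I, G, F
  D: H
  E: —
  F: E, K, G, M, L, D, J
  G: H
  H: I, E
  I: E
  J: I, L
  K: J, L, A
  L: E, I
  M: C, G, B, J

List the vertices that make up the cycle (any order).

DFS with gray/black marking from C:
C gray
  I gray
    E gray
    E black
  I black
  G gray
    H gray
      H→I: I black — skip
      H→E: E black — skip
    H black
  G black
  F gray
    F→E: E black — skip
    K gray
      J gray
        J→I: I black — skip
        L gray
          L→E: E black — skip
          L→I: I black — skip
        L black
      J black
      K→L: L black — skip
      A gray
        A→H: H black — skip
      A black
    K black
    F→G: G black — skip
    M gray
      M→C: C is gray → back edge
Back edge closes the cycle C → F → M → C; its vertices are {C, F, M}.

C, F, M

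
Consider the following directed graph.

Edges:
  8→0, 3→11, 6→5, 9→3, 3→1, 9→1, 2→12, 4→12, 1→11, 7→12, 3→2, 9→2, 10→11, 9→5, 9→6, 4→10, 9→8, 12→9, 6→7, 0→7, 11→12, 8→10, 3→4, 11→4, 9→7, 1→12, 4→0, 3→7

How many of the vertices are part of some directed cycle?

A vertex is on a directed cycle iff it belongs to a strongly connected component of size ≥ 2 (or has a self-loop).
The vertices on cycles are {0, 1, 2, 3, 4, 6, 7, 8, 9, 10, 11, 12} — 12 in total.

12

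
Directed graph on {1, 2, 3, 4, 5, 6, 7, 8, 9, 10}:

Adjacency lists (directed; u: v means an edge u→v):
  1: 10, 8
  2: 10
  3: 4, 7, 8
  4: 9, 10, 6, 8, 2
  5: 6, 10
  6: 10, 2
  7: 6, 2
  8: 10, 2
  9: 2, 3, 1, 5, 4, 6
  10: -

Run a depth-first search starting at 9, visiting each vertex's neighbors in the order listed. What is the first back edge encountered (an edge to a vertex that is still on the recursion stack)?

DFS from 9 (visiting each vertex's neighbors in the order listed); mark gray on enter, black on exit:
9 gray
  2 gray
    10 gray
    10 black
  2 black
  3 gray
    4 gray
      4→9: 9 is gray → back edge
First back edge: 4 → 9.

4→9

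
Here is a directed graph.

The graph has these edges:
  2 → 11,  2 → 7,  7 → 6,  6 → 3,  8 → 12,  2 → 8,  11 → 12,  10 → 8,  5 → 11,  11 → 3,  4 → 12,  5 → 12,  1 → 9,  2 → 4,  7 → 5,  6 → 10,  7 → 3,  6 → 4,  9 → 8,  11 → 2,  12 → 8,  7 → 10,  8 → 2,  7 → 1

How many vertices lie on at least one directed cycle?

A vertex is on a directed cycle iff it belongs to a strongly connected component of size ≥ 2 (or has a self-loop).
The vertices on cycles are {1, 2, 4, 5, 6, 7, 8, 9, 10, 11, 12} — 11 in total.

11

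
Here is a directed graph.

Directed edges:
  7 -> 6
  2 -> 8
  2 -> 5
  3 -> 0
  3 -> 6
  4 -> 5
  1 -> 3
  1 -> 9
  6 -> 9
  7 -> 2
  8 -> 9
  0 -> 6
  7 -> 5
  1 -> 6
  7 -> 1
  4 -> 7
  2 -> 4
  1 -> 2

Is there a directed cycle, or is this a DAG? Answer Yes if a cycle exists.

DFS with white/gray/black marking, starting from 5:
5 gray
5 black
0 gray
  6 gray
    9 gray
    9 black
  6 black
0 black
1 gray
  1→6: 6 black — skip
  2 gray
    4 gray
      4→5: 5 black — skip
      7 gray
        7→2: 2 is gray → back edge
Back edge found, so a cycle exists: 2 → 4 → 7 → 2.

Yes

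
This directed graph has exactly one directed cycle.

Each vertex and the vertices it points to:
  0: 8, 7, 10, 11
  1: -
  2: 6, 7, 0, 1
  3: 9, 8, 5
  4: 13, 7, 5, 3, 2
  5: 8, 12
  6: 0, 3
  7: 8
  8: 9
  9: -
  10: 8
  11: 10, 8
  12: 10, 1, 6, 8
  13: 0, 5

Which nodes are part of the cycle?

DFS with gray/black marking from 6:
6 gray
  0 gray
    8 gray
      9 gray
      9 black
    8 black
    7 gray
      7→8: 8 black — skip
    7 black
    10 gray
      10→8: 8 black — skip
    10 black
    11 gray
      11→10: 10 black — skip
      11→8: 8 black — skip
    11 black
  0 black
  3 gray
    3→9: 9 black — skip
    3→8: 8 black — skip
    5 gray
      5→8: 8 black — skip
      12 gray
        12→10: 10 black — skip
        1 gray
        1 black
        12→6: 6 is gray → back edge
Back edge closes the cycle 6 → 3 → 5 → 12 → 6; its vertices are {3, 5, 6, 12}.

3, 5, 6, 12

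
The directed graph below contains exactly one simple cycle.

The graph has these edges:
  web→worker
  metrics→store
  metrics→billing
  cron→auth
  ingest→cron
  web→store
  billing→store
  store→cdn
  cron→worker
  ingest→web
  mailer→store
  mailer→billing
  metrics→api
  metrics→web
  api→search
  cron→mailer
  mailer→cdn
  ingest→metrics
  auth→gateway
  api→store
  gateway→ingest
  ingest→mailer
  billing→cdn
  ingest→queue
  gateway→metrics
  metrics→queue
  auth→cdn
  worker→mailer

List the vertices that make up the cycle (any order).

auth, cron, ingest, gateway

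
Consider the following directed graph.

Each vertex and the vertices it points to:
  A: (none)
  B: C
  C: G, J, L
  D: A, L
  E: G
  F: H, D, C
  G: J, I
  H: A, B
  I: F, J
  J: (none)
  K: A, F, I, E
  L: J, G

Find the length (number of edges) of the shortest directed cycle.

4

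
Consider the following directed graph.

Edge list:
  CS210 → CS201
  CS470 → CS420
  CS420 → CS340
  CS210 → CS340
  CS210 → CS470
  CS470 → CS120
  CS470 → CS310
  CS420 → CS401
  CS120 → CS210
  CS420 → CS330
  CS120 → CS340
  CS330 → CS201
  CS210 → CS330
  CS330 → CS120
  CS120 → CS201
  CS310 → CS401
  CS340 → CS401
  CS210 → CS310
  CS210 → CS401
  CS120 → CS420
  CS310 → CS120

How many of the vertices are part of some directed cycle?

6

A vertex is on a directed cycle iff it belongs to a strongly connected component of size ≥ 2 (or has a self-loop).
The vertices on cycles are {CS120, CS210, CS310, CS330, CS420, CS470} — 6 in total.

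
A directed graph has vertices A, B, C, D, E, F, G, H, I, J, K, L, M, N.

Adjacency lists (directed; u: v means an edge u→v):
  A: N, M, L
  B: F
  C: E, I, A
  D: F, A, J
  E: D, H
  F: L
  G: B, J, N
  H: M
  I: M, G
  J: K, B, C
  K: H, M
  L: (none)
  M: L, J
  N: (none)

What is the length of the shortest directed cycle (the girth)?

3

For each vertex v, BFS finds the shortest path from v back to v.
The shortest such closed walk is J → K → M → J, length 3.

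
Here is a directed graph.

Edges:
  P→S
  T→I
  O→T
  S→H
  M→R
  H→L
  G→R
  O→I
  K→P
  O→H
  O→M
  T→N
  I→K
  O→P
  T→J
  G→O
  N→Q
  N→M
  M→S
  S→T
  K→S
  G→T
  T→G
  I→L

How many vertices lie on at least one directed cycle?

9

A vertex is on a directed cycle iff it belongs to a strongly connected component of size ≥ 2 (or has a self-loop).
The vertices on cycles are {G, I, K, M, N, O, P, S, T} — 9 in total.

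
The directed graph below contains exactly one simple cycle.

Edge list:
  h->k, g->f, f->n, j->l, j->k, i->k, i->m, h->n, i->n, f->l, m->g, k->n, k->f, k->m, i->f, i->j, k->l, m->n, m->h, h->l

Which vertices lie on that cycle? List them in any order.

h, k, m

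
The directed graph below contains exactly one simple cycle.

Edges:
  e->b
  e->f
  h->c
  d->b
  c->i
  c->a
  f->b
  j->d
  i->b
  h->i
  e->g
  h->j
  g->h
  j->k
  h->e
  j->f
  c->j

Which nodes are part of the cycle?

DFS with gray/black marking from g:
g gray
  h gray
    j gray
      k gray
      k black
      d gray
        b gray
        b black
      d black
      f gray
        f→b: b black — skip
      f black
    j black
    c gray
      c→j: j black — skip
      a gray
      a black
      i gray
        i→b: b black — skip
      i black
    c black
    h→i: i black — skip
    e gray
      e→f: f black — skip
      e→b: b black — skip
      e→g: g is gray → back edge
Back edge closes the cycle g → h → e → g; its vertices are {e, g, h}.

e, g, h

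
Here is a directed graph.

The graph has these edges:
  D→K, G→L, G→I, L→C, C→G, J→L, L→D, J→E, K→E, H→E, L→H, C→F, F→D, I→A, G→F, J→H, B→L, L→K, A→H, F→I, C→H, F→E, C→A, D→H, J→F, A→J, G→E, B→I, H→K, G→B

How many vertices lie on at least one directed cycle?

8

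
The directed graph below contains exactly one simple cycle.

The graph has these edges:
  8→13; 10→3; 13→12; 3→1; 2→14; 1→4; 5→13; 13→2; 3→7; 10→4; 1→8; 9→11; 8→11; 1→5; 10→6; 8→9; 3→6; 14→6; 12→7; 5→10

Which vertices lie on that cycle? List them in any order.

1, 3, 5, 10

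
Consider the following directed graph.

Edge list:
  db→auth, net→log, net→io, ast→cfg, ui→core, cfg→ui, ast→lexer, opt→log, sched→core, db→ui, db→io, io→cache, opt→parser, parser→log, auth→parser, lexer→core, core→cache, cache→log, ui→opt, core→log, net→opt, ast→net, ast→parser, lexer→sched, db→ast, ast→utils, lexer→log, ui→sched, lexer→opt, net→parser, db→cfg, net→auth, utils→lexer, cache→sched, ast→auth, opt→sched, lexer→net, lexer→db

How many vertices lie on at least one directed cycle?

7

A vertex is on a directed cycle iff it belongs to a strongly connected component of size ≥ 2 (or has a self-loop).
The vertices on cycles are {db, ast, core, cache, lexer, sched, utils} — 7 in total.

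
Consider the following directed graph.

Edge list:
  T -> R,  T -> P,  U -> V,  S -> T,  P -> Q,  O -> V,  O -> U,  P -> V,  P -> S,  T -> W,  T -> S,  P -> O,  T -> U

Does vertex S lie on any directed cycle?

Yes

S is on a cycle iff S can reach itself via ≥1 edge.
S → T → S — yes.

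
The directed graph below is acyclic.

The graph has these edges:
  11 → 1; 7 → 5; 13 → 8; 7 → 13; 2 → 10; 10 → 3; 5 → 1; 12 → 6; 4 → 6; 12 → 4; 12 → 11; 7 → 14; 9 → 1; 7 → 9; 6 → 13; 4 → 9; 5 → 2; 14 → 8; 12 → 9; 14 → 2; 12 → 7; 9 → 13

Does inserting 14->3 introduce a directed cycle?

Adding 14→3 creates a cycle iff 3 can already reach 14.
Explore from 3: no path reaches 14. The graph stays acyclic.

No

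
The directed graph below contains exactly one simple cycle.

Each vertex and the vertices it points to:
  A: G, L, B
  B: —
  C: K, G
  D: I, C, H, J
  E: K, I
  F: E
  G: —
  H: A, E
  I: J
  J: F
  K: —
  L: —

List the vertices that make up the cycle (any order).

E, F, I, J

DFS with gray/black marking from E:
E gray
  K gray
  K black
  I gray
    J gray
      F gray
        F→E: E is gray → back edge
Back edge closes the cycle E → I → J → F → E; its vertices are {E, F, I, J}.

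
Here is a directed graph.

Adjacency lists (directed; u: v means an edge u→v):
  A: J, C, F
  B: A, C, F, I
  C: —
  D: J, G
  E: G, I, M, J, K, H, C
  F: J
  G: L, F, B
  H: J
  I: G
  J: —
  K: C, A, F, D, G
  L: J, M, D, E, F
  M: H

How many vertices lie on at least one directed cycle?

A vertex is on a directed cycle iff it belongs to a strongly connected component of size ≥ 2 (or has a self-loop).
The vertices on cycles are {B, D, E, G, I, K, L} — 7 in total.

7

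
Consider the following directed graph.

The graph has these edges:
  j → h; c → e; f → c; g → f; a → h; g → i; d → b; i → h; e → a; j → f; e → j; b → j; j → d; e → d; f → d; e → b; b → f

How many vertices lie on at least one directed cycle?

6

A vertex is on a directed cycle iff it belongs to a strongly connected component of size ≥ 2 (or has a self-loop).
The vertices on cycles are {b, c, d, e, f, j} — 6 in total.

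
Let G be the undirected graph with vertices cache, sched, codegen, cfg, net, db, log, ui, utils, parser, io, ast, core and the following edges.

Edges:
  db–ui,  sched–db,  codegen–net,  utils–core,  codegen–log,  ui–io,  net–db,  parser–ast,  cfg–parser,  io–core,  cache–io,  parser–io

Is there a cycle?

No

DFS, tracking each vertex's parent; an edge to a visited non-parent vertex closes a cycle.
Start from db:
visit db (parent –)
  visit sched (parent db)
    sched–db: parent, skip
  visit net (parent db)
    visit codegen (parent net)
      visit log (parent codegen)
        log–codegen: parent, skip
      codegen–net: parent, skip
    net–db: parent, skip
  visit ui (parent db)
    ui–db: parent, skip
    visit io (parent ui)
      io–ui: parent, skip
      visit parser (parent io)
        visit ast (parent parser)
          ast–parser: parent, skip
        visit cfg (parent parser)
          cfg–parser: parent, skip
        parser–io: parent, skip
      visit core (parent io)
        visit utils (parent core)
          utils–core: parent, skip
        core–io: parent, skip
      visit cache (parent io)
        cache–io: parent, skip
No non-parent visited neighbor found — the graph is a forest.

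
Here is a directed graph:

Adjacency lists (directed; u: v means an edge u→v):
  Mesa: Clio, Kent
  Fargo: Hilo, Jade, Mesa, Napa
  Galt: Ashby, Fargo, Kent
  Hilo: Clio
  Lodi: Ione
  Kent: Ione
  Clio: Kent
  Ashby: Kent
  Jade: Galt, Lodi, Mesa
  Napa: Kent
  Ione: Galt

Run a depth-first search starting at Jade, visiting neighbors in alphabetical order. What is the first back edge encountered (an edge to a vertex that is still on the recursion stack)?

Ione→Galt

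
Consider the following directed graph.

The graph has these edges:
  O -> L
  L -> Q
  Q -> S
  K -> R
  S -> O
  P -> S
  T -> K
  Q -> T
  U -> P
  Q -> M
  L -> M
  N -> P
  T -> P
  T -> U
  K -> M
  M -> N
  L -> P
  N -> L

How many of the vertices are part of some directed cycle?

10

A vertex is on a directed cycle iff it belongs to a strongly connected component of size ≥ 2 (or has a self-loop).
The vertices on cycles are {K, L, M, N, O, P, Q, S, T, U} — 10 in total.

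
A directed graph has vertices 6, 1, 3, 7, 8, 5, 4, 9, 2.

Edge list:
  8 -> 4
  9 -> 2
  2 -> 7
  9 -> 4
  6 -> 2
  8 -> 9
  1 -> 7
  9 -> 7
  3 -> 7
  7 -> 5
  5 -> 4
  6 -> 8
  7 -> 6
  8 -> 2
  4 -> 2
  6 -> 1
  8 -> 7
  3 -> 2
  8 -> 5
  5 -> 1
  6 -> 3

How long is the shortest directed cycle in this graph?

3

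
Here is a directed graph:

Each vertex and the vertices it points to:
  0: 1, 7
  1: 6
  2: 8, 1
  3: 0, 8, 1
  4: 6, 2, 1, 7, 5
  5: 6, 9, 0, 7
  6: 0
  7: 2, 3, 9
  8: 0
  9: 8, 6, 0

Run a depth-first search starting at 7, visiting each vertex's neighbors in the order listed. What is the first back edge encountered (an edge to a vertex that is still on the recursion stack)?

DFS from 7 (visiting each vertex's neighbors in the order listed); mark gray on enter, black on exit:
7 gray
  2 gray
    8 gray
      0 gray
        1 gray
          6 gray
            6→0: 0 is gray → back edge
First back edge: 6 → 0.

6→0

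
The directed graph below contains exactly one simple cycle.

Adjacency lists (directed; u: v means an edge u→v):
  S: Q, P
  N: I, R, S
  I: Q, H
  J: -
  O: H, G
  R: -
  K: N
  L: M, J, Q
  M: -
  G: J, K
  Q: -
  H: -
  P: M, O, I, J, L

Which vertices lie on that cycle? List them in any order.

DFS with gray/black marking from N:
N gray
  I gray
    Q gray
    Q black
    H gray
    H black
  I black
  R gray
  R black
  S gray
    S→Q: Q black — skip
    P gray
      M gray
      M black
      O gray
        O→H: H black — skip
        G gray
          J gray
          J black
          K gray
            K→N: N is gray → back edge
Back edge closes the cycle N → S → P → O → G → K → N; its vertices are {G, K, N, O, P, S}.

G, K, N, O, P, S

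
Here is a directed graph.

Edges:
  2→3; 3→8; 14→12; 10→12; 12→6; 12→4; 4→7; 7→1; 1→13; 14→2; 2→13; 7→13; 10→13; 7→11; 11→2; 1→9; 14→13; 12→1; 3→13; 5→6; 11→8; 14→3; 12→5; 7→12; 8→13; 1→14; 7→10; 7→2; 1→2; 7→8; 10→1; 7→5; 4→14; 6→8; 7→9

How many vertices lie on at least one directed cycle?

6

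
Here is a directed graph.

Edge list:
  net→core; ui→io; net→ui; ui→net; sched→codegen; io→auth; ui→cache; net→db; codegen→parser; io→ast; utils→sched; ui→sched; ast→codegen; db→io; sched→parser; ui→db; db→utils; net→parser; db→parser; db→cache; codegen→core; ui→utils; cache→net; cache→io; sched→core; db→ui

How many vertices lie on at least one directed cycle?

A vertex is on a directed cycle iff it belongs to a strongly connected component of size ≥ 2 (or has a self-loop).
The vertices on cycles are {db, ui, net, cache} — 4 in total.

4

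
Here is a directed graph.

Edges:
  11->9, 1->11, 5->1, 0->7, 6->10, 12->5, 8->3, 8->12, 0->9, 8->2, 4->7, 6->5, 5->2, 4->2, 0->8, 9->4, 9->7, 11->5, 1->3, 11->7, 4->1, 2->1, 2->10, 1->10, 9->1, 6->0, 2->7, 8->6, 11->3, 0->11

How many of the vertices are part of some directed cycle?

A vertex is on a directed cycle iff it belongs to a strongly connected component of size ≥ 2 (or has a self-loop).
The vertices on cycles are {0, 1, 2, 4, 5, 6, 8, 9, 11} — 9 in total.

9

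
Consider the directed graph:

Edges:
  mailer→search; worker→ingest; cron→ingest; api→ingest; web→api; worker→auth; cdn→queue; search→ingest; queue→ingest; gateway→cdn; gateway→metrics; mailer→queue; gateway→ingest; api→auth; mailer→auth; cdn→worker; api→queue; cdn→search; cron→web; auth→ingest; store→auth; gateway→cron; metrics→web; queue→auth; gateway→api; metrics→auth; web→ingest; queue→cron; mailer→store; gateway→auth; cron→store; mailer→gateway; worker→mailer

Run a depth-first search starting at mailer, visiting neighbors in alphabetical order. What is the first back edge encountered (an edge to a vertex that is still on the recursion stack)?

DFS from mailer (visiting neighbors in alphabetical order); mark gray on enter, black on exit:
mailer gray
  auth gray
    ingest gray
    ingest black
  auth black
  gateway gray
    api gray
      api→auth: auth black — skip
      api→ingest: ingest black — skip
      queue gray
        queue→auth: auth black — skip
        cron gray
          cron→ingest: ingest black — skip
          store gray
            store→auth: auth black — skip
          store black
          web gray
            web→api: api is gray → back edge
First back edge: web → api.

web->api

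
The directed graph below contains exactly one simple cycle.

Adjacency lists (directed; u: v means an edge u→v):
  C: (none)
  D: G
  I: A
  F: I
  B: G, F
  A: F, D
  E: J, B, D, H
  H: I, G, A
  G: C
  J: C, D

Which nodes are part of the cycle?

A, F, I

DFS with gray/black marking from I:
I gray
  A gray
    F gray
      F→I: I is gray → back edge
Back edge closes the cycle I → A → F → I; its vertices are {A, F, I}.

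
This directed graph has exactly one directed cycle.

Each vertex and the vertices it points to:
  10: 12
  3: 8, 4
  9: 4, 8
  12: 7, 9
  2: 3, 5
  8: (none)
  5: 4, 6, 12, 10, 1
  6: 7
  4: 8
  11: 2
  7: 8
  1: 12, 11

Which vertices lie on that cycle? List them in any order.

DFS with gray/black marking from 2:
2 gray
  3 gray
    8 gray
    8 black
    4 gray
      4→8: 8 black — skip
    4 black
  3 black
  5 gray
    5→4: 4 black — skip
    6 gray
      7 gray
        7→8: 8 black — skip
      7 black
    6 black
    12 gray
      12→7: 7 black — skip
      9 gray
        9→4: 4 black — skip
        9→8: 8 black — skip
      9 black
    12 black
    10 gray
      10→12: 12 black — skip
    10 black
    1 gray
      1→12: 12 black — skip
      11 gray
        11→2: 2 is gray → back edge
Back edge closes the cycle 2 → 5 → 1 → 11 → 2; its vertices are {1, 2, 5, 11}.

1, 2, 5, 11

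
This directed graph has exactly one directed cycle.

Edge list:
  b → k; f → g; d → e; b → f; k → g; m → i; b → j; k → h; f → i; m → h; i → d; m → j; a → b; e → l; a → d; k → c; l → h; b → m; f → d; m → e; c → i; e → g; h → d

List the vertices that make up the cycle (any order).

DFS with gray/black marking from e:
e gray
  l gray
    h gray
      d gray
        d→e: e is gray → back edge
Back edge closes the cycle e → l → h → d → e; its vertices are {d, e, h, l}.

d, e, h, l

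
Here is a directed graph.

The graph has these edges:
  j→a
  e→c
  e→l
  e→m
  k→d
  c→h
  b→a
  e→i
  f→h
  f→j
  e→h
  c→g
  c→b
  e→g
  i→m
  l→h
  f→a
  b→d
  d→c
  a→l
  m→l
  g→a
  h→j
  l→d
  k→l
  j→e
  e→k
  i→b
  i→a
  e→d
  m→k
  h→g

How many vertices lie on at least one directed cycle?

12

A vertex is on a directed cycle iff it belongs to a strongly connected component of size ≥ 2 (or has a self-loop).
The vertices on cycles are {a, b, c, d, e, g, h, i, j, k, l, m} — 12 in total.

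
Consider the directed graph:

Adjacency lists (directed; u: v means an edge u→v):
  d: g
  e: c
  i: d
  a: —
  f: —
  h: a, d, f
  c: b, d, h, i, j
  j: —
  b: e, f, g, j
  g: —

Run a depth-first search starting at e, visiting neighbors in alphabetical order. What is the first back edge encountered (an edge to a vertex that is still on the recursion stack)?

DFS from e (visiting neighbors in alphabetical order); mark gray on enter, black on exit:
e gray
  c gray
    b gray
      b→e: e is gray → back edge
First back edge: b → e.

b→e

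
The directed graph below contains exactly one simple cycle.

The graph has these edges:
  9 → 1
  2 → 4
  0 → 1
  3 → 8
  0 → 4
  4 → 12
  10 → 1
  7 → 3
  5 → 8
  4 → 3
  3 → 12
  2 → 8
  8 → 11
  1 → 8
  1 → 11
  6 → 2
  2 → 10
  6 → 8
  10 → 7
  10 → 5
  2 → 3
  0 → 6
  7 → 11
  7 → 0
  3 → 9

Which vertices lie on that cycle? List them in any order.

0, 2, 6, 7, 10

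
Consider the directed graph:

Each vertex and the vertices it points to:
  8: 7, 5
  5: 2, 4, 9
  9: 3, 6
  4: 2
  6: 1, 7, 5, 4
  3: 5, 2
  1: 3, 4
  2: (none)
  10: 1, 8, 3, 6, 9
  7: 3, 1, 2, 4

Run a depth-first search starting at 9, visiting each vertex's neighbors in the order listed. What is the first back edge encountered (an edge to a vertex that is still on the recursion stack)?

5→9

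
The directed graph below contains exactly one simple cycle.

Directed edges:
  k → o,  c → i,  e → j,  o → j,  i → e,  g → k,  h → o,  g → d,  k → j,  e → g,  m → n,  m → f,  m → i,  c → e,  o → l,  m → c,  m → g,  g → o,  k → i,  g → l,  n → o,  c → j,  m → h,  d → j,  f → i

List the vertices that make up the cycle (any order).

e, g, i, k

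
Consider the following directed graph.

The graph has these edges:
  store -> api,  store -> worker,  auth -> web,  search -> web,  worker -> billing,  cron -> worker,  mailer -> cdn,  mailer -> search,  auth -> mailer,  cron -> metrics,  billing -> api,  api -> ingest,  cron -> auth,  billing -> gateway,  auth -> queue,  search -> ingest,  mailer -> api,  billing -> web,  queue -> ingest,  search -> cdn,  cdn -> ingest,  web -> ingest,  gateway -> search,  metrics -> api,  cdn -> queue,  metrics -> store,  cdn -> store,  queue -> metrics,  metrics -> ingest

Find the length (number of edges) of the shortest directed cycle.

6

For each vertex v, BFS finds the shortest path from v back to v.
The shortest such closed walk is worker → billing → gateway → search → cdn → store → worker, length 6.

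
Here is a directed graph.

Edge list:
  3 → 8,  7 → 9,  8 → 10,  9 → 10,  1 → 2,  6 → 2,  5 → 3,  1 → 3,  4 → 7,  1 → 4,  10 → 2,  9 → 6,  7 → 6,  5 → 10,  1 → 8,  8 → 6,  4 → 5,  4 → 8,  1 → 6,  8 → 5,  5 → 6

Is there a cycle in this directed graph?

Yes

DFS with white/gray/black marking, starting from 9:
9 gray
  6 gray
    2 gray
    2 black
  6 black
  10 gray
    10→2: 2 black — skip
  10 black
9 black
1 gray
  3 gray
    8 gray
      8→10: 10 black — skip
      5 gray
        5→6: 6 black — skip
        5→10: 10 black — skip
        5→3: 3 is gray → back edge
Back edge found, so a cycle exists: 3 → 8 → 5 → 3.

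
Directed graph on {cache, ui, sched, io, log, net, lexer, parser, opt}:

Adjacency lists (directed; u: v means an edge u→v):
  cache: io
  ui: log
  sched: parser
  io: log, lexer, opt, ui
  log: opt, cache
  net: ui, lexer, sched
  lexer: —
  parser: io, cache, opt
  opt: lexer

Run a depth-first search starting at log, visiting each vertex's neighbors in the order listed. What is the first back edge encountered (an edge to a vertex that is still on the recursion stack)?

io→log

DFS from log (visiting each vertex's neighbors in the order listed); mark gray on enter, black on exit:
log gray
  opt gray
    lexer gray
    lexer black
  opt black
  cache gray
    io gray
      io→log: log is gray → back edge
First back edge: io → log.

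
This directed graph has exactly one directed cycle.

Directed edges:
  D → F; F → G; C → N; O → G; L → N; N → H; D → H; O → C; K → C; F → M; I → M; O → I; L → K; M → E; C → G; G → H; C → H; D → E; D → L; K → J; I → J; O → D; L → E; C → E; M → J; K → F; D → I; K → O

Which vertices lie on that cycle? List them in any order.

DFS with gray/black marking from L:
L gray
  E gray
  E black
  N gray
    H gray
    H black
  N black
  K gray
    C gray
      C→E: E black — skip
      C→H: H black — skip
      G gray
        G→H: H black — skip
      G black
      C→N: N black — skip
    C black
    J gray
    J black
    F gray
      M gray
        M→E: E black — skip
        M→J: J black — skip
      M black
      F→G: G black — skip
    F black
    O gray
      O→C: C black — skip
      D gray
        D→L: L is gray → back edge
Back edge closes the cycle L → K → O → D → L; its vertices are {D, K, L, O}.

D, K, L, O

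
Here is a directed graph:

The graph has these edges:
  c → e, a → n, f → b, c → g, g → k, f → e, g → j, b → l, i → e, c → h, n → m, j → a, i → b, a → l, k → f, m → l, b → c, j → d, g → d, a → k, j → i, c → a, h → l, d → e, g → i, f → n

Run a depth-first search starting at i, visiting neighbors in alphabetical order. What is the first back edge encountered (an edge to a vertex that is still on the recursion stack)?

DFS from i (visiting neighbors in alphabetical order); mark gray on enter, black on exit:
i gray
  b gray
    c gray
      a gray
        k gray
          f gray
            f→b: b is gray → back edge
First back edge: f → b.

f→b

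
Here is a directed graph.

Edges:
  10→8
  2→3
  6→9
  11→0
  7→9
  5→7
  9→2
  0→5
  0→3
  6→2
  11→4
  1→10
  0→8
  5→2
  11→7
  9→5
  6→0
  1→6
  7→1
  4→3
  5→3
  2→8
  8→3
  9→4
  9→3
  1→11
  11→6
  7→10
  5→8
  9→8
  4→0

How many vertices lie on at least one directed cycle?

8

A vertex is on a directed cycle iff it belongs to a strongly connected component of size ≥ 2 (or has a self-loop).
The vertices on cycles are {0, 1, 4, 5, 6, 7, 9, 11} — 8 in total.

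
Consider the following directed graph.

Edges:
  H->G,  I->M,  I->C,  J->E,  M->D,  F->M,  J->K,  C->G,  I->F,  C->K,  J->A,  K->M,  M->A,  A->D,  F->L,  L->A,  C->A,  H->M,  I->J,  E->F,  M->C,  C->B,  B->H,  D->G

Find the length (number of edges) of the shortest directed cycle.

For each vertex v, BFS finds the shortest path from v back to v.
The shortest such closed walk is C → K → M → C, length 3.

3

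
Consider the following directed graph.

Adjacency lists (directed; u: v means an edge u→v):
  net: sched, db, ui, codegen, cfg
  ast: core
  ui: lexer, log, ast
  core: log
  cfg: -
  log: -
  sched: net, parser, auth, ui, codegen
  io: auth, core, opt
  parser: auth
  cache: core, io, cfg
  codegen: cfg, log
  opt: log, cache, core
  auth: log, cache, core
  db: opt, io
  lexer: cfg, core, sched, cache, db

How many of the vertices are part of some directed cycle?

A vertex is on a directed cycle iff it belongs to a strongly connected component of size ≥ 2 (or has a self-loop).
The vertices on cycles are {io, ui, net, opt, auth, cache, lexer, sched} — 8 in total.

8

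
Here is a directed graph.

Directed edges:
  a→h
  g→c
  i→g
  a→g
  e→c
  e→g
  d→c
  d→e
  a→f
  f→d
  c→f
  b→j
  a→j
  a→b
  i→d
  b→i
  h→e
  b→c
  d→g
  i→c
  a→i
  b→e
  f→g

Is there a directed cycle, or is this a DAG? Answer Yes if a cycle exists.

DFS with white/gray/black marking, starting from g:
g gray
  c gray
    f gray
      f→g: g is gray → back edge
Back edge found, so a cycle exists: g → c → f → g.

Yes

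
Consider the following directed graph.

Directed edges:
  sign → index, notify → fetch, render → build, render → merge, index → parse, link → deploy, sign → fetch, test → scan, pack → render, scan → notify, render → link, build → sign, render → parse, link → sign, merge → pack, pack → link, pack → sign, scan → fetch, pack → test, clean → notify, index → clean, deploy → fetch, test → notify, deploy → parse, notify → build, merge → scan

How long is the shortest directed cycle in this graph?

For each vertex v, BFS finds the shortest path from v back to v.
The shortest such closed walk is pack → render → merge → pack, length 3.

3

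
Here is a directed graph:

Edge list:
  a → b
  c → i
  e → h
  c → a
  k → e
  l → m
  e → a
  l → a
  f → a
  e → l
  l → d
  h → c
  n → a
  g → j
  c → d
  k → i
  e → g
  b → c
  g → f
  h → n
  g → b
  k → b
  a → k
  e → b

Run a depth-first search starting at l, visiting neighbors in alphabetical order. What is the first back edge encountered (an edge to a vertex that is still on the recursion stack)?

c→a

DFS from l (visiting neighbors in alphabetical order); mark gray on enter, black on exit:
l gray
  a gray
    b gray
      c gray
        c→a: a is gray → back edge
First back edge: c → a.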